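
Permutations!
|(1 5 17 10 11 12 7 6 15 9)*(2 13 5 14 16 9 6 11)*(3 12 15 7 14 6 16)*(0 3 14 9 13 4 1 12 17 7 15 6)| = 14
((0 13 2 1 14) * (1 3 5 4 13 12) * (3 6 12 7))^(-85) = (0 5 2 1 7 4 6 14 3 13 12)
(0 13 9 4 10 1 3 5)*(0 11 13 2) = [2, 3, 0, 5, 10, 11, 6, 7, 8, 4, 1, 13, 12, 9] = (0 2)(1 3 5 11 13 9 4 10)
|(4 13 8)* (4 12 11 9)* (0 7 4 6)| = |(0 7 4 13 8 12 11 9 6)| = 9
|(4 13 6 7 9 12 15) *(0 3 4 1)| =10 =|(0 3 4 13 6 7 9 12 15 1)|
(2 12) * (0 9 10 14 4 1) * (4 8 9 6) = (0 6 4 1)(2 12)(8 9 10 14) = [6, 0, 12, 3, 1, 5, 4, 7, 9, 10, 14, 11, 2, 13, 8]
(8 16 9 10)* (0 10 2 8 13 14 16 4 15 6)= (0 10 13 14 16 9 2 8 4 15 6)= [10, 1, 8, 3, 15, 5, 0, 7, 4, 2, 13, 11, 12, 14, 16, 6, 9]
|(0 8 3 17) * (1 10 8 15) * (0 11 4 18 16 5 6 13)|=|(0 15 1 10 8 3 17 11 4 18 16 5 6 13)|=14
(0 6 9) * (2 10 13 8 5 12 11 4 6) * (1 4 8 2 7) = (0 7 1 4 6 9)(2 10 13)(5 12 11 8) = [7, 4, 10, 3, 6, 12, 9, 1, 5, 0, 13, 8, 11, 2]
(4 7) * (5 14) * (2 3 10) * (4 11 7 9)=(2 3 10)(4 9)(5 14)(7 11)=[0, 1, 3, 10, 9, 14, 6, 11, 8, 4, 2, 7, 12, 13, 5]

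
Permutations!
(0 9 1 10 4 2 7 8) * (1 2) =[9, 10, 7, 3, 1, 5, 6, 8, 0, 2, 4] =(0 9 2 7 8)(1 10 4)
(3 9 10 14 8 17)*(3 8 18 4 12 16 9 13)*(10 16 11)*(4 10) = (3 13)(4 12 11)(8 17)(9 16)(10 14 18) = [0, 1, 2, 13, 12, 5, 6, 7, 17, 16, 14, 4, 11, 3, 18, 15, 9, 8, 10]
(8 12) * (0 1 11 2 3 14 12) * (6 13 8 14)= [1, 11, 3, 6, 4, 5, 13, 7, 0, 9, 10, 2, 14, 8, 12]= (0 1 11 2 3 6 13 8)(12 14)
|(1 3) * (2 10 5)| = 6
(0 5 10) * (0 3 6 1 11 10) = (0 5)(1 11 10 3 6) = [5, 11, 2, 6, 4, 0, 1, 7, 8, 9, 3, 10]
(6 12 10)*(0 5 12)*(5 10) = (0 10 6)(5 12) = [10, 1, 2, 3, 4, 12, 0, 7, 8, 9, 6, 11, 5]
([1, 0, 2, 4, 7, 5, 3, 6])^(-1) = [1, 0, 2, 6, 3, 5, 7, 4]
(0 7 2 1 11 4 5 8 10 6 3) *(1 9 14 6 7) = (0 1 11 4 5 8 10 7 2 9 14 6 3) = [1, 11, 9, 0, 5, 8, 3, 2, 10, 14, 7, 4, 12, 13, 6]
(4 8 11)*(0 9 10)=(0 9 10)(4 8 11)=[9, 1, 2, 3, 8, 5, 6, 7, 11, 10, 0, 4]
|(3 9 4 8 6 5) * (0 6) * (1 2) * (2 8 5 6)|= |(0 2 1 8)(3 9 4 5)|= 4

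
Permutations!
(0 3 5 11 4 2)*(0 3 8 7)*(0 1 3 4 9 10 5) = (0 8 7 1 3)(2 4)(5 11 9 10) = [8, 3, 4, 0, 2, 11, 6, 1, 7, 10, 5, 9]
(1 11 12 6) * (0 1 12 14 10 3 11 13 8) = (0 1 13 8)(3 11 14 10)(6 12) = [1, 13, 2, 11, 4, 5, 12, 7, 0, 9, 3, 14, 6, 8, 10]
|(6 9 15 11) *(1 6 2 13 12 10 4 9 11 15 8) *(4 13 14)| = 24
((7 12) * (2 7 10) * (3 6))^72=((2 7 12 10)(3 6))^72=(12)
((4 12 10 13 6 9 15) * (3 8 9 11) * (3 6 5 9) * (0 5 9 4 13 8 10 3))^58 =(0 4 3 8 5 12 10)(9 15 13)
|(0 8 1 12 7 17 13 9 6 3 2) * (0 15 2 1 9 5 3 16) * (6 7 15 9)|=20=|(0 8 6 16)(1 12 15 2 9 7 17 13 5 3)|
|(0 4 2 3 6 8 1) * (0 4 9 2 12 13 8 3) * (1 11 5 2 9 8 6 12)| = 20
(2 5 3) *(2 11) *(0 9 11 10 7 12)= (0 9 11 2 5 3 10 7 12)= [9, 1, 5, 10, 4, 3, 6, 12, 8, 11, 7, 2, 0]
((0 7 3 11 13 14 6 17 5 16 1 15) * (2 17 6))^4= ((0 7 3 11 13 14 2 17 5 16 1 15))^4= (0 13 5)(1 3 2)(7 14 16)(11 17 15)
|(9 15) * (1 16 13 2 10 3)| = 6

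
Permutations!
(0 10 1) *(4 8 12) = [10, 0, 2, 3, 8, 5, 6, 7, 12, 9, 1, 11, 4] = (0 10 1)(4 8 12)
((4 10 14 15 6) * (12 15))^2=(4 14 15)(6 10 12)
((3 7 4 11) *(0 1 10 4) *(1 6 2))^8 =(0 7 3 11 4 10 1 2 6)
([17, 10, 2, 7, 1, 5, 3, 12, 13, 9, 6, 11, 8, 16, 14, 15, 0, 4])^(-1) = (0 16 13 8 12 7 3 6 10 1 4 17)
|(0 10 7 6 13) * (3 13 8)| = |(0 10 7 6 8 3 13)| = 7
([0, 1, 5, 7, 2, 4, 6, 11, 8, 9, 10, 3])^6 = [0, 1, 2, 3, 4, 5, 6, 7, 8, 9, 10, 11]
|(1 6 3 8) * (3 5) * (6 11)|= 6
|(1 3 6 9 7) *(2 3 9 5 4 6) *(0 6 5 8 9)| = 6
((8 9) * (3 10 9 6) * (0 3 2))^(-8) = ((0 3 10 9 8 6 2))^(-8) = (0 2 6 8 9 10 3)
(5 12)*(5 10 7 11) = (5 12 10 7 11) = [0, 1, 2, 3, 4, 12, 6, 11, 8, 9, 7, 5, 10]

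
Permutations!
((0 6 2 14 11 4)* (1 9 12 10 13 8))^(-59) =((0 6 2 14 11 4)(1 9 12 10 13 8))^(-59) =(0 6 2 14 11 4)(1 9 12 10 13 8)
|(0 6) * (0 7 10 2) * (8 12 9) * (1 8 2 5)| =10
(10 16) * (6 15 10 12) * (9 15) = (6 9 15 10 16 12) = [0, 1, 2, 3, 4, 5, 9, 7, 8, 15, 16, 11, 6, 13, 14, 10, 12]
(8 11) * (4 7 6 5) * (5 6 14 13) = (4 7 14 13 5)(8 11) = [0, 1, 2, 3, 7, 4, 6, 14, 11, 9, 10, 8, 12, 5, 13]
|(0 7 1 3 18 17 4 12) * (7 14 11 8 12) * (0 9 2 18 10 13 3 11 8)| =12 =|(0 14 8 12 9 2 18 17 4 7 1 11)(3 10 13)|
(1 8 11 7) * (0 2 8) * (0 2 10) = [10, 2, 8, 3, 4, 5, 6, 1, 11, 9, 0, 7] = (0 10)(1 2 8 11 7)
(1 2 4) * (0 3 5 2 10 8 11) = (0 3 5 2 4 1 10 8 11) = [3, 10, 4, 5, 1, 2, 6, 7, 11, 9, 8, 0]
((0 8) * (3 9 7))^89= ((0 8)(3 9 7))^89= (0 8)(3 7 9)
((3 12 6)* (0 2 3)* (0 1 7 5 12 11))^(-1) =(0 11 3 2)(1 6 12 5 7)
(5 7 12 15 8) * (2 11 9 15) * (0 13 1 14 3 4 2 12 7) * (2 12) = (0 13 1 14 3 4 12 2 11 9 15 8 5) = [13, 14, 11, 4, 12, 0, 6, 7, 5, 15, 10, 9, 2, 1, 3, 8]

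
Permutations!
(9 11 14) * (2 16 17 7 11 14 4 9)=[0, 1, 16, 3, 9, 5, 6, 11, 8, 14, 10, 4, 12, 13, 2, 15, 17, 7]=(2 16 17 7 11 4 9 14)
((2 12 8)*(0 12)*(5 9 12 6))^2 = (0 5 12 2 6 9 8)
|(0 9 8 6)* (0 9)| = 3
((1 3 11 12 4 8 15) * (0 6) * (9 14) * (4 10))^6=((0 6)(1 3 11 12 10 4 8 15)(9 14))^6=(1 8 10 11)(3 15 4 12)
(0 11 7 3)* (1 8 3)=(0 11 7 1 8 3)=[11, 8, 2, 0, 4, 5, 6, 1, 3, 9, 10, 7]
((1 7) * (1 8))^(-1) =((1 7 8))^(-1) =(1 8 7)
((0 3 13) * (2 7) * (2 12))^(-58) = ((0 3 13)(2 7 12))^(-58) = (0 13 3)(2 12 7)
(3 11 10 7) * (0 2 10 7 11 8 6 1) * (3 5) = (0 2 10 11 7 5 3 8 6 1) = [2, 0, 10, 8, 4, 3, 1, 5, 6, 9, 11, 7]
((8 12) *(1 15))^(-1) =(1 15)(8 12)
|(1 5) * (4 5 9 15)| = 5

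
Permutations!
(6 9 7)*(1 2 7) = (1 2 7 6 9) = [0, 2, 7, 3, 4, 5, 9, 6, 8, 1]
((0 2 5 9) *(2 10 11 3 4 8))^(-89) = (0 10 11 3 4 8 2 5 9)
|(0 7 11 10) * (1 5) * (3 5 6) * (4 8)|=|(0 7 11 10)(1 6 3 5)(4 8)|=4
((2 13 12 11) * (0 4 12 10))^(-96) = ((0 4 12 11 2 13 10))^(-96) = (0 12 2 10 4 11 13)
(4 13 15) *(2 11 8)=(2 11 8)(4 13 15)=[0, 1, 11, 3, 13, 5, 6, 7, 2, 9, 10, 8, 12, 15, 14, 4]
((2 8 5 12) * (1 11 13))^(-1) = (1 13 11)(2 12 5 8)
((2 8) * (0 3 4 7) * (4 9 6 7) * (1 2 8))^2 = ((0 3 9 6 7)(1 2))^2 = (0 9 7 3 6)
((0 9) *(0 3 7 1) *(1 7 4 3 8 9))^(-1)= (0 1)(3 4)(8 9)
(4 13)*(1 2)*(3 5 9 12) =(1 2)(3 5 9 12)(4 13) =[0, 2, 1, 5, 13, 9, 6, 7, 8, 12, 10, 11, 3, 4]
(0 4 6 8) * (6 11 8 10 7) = (0 4 11 8)(6 10 7) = [4, 1, 2, 3, 11, 5, 10, 6, 0, 9, 7, 8]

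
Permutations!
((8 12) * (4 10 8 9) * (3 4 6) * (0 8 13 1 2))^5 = (0 3 2 6 1 9 13 12 10 8 4) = ((0 8 12 9 6 3 4 10 13 1 2))^5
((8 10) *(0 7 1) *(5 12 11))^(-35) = ((0 7 1)(5 12 11)(8 10))^(-35) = (0 7 1)(5 12 11)(8 10)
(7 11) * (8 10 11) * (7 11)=(11)(7 8 10)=[0, 1, 2, 3, 4, 5, 6, 8, 10, 9, 7, 11]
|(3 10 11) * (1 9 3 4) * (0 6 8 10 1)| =6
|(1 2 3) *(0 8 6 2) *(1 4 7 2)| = 4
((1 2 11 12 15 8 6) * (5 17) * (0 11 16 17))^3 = (0 15 1 17 11 8 2 5 12 6 16)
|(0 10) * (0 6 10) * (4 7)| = 2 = |(4 7)(6 10)|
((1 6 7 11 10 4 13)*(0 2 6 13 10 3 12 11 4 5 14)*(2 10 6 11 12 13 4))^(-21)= ((0 10 5 14)(1 4 6 7 2 11 3 13))^(-21)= (0 14 5 10)(1 7 3 4 2 13 6 11)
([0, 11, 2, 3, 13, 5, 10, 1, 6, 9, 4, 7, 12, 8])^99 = [0, 1, 2, 3, 10, 5, 8, 7, 13, 9, 6, 11, 12, 4]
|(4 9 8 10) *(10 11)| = |(4 9 8 11 10)| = 5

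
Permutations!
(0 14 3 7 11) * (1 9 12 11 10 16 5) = (0 14 3 7 10 16 5 1 9 12 11) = [14, 9, 2, 7, 4, 1, 6, 10, 8, 12, 16, 0, 11, 13, 3, 15, 5]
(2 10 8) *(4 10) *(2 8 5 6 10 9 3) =(2 4 9 3)(5 6 10) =[0, 1, 4, 2, 9, 6, 10, 7, 8, 3, 5]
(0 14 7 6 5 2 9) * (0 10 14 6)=(0 6 5 2 9 10 14 7)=[6, 1, 9, 3, 4, 2, 5, 0, 8, 10, 14, 11, 12, 13, 7]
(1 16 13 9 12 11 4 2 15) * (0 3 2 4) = (0 3 2 15 1 16 13 9 12 11) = [3, 16, 15, 2, 4, 5, 6, 7, 8, 12, 10, 0, 11, 9, 14, 1, 13]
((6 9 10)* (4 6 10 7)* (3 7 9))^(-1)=(10)(3 6 4 7)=((10)(3 7 4 6))^(-1)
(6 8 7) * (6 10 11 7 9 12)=(6 8 9 12)(7 10 11)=[0, 1, 2, 3, 4, 5, 8, 10, 9, 12, 11, 7, 6]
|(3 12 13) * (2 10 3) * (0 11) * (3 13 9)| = |(0 11)(2 10 13)(3 12 9)| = 6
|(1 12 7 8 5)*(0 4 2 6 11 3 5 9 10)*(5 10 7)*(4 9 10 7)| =30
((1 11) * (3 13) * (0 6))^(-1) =((0 6)(1 11)(3 13))^(-1) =(0 6)(1 11)(3 13)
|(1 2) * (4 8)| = |(1 2)(4 8)| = 2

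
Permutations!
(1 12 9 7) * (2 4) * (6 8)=[0, 12, 4, 3, 2, 5, 8, 1, 6, 7, 10, 11, 9]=(1 12 9 7)(2 4)(6 8)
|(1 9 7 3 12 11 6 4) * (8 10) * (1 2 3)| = 6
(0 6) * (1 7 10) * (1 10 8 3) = (10)(0 6)(1 7 8 3) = [6, 7, 2, 1, 4, 5, 0, 8, 3, 9, 10]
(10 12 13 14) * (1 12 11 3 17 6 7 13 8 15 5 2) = (1 12 8 15 5 2)(3 17 6 7 13 14 10 11) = [0, 12, 1, 17, 4, 2, 7, 13, 15, 9, 11, 3, 8, 14, 10, 5, 16, 6]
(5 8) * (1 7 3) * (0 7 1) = (0 7 3)(5 8) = [7, 1, 2, 0, 4, 8, 6, 3, 5]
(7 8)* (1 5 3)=(1 5 3)(7 8)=[0, 5, 2, 1, 4, 3, 6, 8, 7]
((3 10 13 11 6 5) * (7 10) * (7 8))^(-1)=((3 8 7 10 13 11 6 5))^(-1)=(3 5 6 11 13 10 7 8)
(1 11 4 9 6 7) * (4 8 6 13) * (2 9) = (1 11 8 6 7)(2 9 13 4) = [0, 11, 9, 3, 2, 5, 7, 1, 6, 13, 10, 8, 12, 4]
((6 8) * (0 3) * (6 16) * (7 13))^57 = ((0 3)(6 8 16)(7 13))^57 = (16)(0 3)(7 13)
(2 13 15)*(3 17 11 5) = (2 13 15)(3 17 11 5) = [0, 1, 13, 17, 4, 3, 6, 7, 8, 9, 10, 5, 12, 15, 14, 2, 16, 11]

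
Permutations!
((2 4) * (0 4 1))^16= ((0 4 2 1))^16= (4)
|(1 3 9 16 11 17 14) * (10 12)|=14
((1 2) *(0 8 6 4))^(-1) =(0 4 6 8)(1 2)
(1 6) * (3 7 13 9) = (1 6)(3 7 13 9) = [0, 6, 2, 7, 4, 5, 1, 13, 8, 3, 10, 11, 12, 9]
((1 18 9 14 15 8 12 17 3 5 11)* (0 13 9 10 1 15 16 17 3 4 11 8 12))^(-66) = (18)(0 8 5 3 12 15 11 4 17 16 14 9 13)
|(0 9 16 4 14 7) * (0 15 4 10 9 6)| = |(0 6)(4 14 7 15)(9 16 10)| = 12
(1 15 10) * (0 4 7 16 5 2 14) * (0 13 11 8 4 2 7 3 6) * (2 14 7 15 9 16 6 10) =(0 14 13 11 8 4 3 10 1 9 16 5 15 2 7 6) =[14, 9, 7, 10, 3, 15, 0, 6, 4, 16, 1, 8, 12, 11, 13, 2, 5]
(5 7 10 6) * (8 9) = (5 7 10 6)(8 9) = [0, 1, 2, 3, 4, 7, 5, 10, 9, 8, 6]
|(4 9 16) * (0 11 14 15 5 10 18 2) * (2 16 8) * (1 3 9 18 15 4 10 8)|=|(0 11 14 4 18 16 10 15 5 8 2)(1 3 9)|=33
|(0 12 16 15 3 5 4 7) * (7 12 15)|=8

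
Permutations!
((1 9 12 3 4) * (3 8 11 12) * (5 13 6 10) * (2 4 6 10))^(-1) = ((1 9 3 6 2 4)(5 13 10)(8 11 12))^(-1) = (1 4 2 6 3 9)(5 10 13)(8 12 11)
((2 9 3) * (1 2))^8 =((1 2 9 3))^8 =(9)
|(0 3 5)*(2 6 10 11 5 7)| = 8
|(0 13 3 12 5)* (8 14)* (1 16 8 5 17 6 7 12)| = 8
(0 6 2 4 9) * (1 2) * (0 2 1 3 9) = (0 6 3 9 2 4) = [6, 1, 4, 9, 0, 5, 3, 7, 8, 2]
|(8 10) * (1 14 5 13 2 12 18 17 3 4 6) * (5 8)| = 13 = |(1 14 8 10 5 13 2 12 18 17 3 4 6)|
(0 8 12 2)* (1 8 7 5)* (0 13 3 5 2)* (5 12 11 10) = (0 7 2 13 3 12)(1 8 11 10 5) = [7, 8, 13, 12, 4, 1, 6, 2, 11, 9, 5, 10, 0, 3]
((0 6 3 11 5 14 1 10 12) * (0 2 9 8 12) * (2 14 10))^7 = ((0 6 3 11 5 10)(1 2 9 8 12 14))^7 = (0 6 3 11 5 10)(1 2 9 8 12 14)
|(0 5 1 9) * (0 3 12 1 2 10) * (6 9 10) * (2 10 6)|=|(0 5 10)(1 6 9 3 12)|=15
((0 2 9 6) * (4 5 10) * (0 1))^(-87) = ((0 2 9 6 1)(4 5 10))^(-87) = (10)(0 6 2 1 9)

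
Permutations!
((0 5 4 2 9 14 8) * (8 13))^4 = ((0 5 4 2 9 14 13 8))^4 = (0 9)(2 8)(4 13)(5 14)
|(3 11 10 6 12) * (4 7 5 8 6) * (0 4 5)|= 21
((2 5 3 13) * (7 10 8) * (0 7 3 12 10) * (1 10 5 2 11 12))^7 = (0 7)(1 5 12 11 13 3 8 10)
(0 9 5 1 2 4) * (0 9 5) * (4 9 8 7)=(0 5 1 2 9)(4 8 7)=[5, 2, 9, 3, 8, 1, 6, 4, 7, 0]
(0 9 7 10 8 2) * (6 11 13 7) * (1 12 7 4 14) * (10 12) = (0 9 6 11 13 4 14 1 10 8 2)(7 12) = [9, 10, 0, 3, 14, 5, 11, 12, 2, 6, 8, 13, 7, 4, 1]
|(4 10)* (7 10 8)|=|(4 8 7 10)|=4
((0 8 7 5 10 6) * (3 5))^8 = ((0 8 7 3 5 10 6))^8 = (0 8 7 3 5 10 6)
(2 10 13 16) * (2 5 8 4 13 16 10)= (4 13 10 16 5 8)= [0, 1, 2, 3, 13, 8, 6, 7, 4, 9, 16, 11, 12, 10, 14, 15, 5]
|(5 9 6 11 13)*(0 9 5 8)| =6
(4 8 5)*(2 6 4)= (2 6 4 8 5)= [0, 1, 6, 3, 8, 2, 4, 7, 5]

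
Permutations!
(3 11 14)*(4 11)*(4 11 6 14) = (3 11 4 6 14) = [0, 1, 2, 11, 6, 5, 14, 7, 8, 9, 10, 4, 12, 13, 3]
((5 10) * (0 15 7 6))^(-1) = (0 6 7 15)(5 10)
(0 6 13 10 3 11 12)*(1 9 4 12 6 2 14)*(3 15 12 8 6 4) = (0 2 14 1 9 3 11 4 8 6 13 10 15 12) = [2, 9, 14, 11, 8, 5, 13, 7, 6, 3, 15, 4, 0, 10, 1, 12]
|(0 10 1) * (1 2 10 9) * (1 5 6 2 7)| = 8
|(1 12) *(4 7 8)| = |(1 12)(4 7 8)| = 6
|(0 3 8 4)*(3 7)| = |(0 7 3 8 4)| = 5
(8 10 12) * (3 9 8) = (3 9 8 10 12) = [0, 1, 2, 9, 4, 5, 6, 7, 10, 8, 12, 11, 3]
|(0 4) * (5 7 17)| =|(0 4)(5 7 17)| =6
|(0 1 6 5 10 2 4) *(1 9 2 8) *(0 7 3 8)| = |(0 9 2 4 7 3 8 1 6 5 10)| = 11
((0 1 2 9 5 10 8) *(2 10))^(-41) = (0 8 10 1)(2 9 5)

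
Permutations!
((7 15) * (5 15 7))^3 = ((5 15))^3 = (5 15)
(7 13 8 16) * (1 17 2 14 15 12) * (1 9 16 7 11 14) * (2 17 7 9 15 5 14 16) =(17)(1 7 13 8 9 2)(5 14)(11 16)(12 15) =[0, 7, 1, 3, 4, 14, 6, 13, 9, 2, 10, 16, 15, 8, 5, 12, 11, 17]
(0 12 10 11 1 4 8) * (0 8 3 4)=(0 12 10 11 1)(3 4)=[12, 0, 2, 4, 3, 5, 6, 7, 8, 9, 11, 1, 10]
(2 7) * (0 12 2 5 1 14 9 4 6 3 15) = (0 12 2 7 5 1 14 9 4 6 3 15) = [12, 14, 7, 15, 6, 1, 3, 5, 8, 4, 10, 11, 2, 13, 9, 0]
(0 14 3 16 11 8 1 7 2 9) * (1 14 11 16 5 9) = (16)(0 11 8 14 3 5 9)(1 7 2) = [11, 7, 1, 5, 4, 9, 6, 2, 14, 0, 10, 8, 12, 13, 3, 15, 16]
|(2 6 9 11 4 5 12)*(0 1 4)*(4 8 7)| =|(0 1 8 7 4 5 12 2 6 9 11)| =11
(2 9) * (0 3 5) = (0 3 5)(2 9) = [3, 1, 9, 5, 4, 0, 6, 7, 8, 2]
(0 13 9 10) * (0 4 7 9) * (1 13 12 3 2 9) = (0 12 3 2 9 10 4 7 1 13) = [12, 13, 9, 2, 7, 5, 6, 1, 8, 10, 4, 11, 3, 0]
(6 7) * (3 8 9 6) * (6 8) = (3 6 7)(8 9) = [0, 1, 2, 6, 4, 5, 7, 3, 9, 8]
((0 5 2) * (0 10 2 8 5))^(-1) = ((2 10)(5 8))^(-1) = (2 10)(5 8)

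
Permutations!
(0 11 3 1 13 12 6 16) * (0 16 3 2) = (16)(0 11 2)(1 13 12 6 3) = [11, 13, 0, 1, 4, 5, 3, 7, 8, 9, 10, 2, 6, 12, 14, 15, 16]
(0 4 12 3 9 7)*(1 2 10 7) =(0 4 12 3 9 1 2 10 7) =[4, 2, 10, 9, 12, 5, 6, 0, 8, 1, 7, 11, 3]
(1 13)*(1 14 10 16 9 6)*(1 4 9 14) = (1 13)(4 9 6)(10 16 14) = [0, 13, 2, 3, 9, 5, 4, 7, 8, 6, 16, 11, 12, 1, 10, 15, 14]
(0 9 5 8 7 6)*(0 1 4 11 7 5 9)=(1 4 11 7 6)(5 8)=[0, 4, 2, 3, 11, 8, 1, 6, 5, 9, 10, 7]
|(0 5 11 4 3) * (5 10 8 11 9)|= 6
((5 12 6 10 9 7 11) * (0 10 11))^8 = (12)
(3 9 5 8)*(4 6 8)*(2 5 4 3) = [0, 1, 5, 9, 6, 3, 8, 7, 2, 4] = (2 5 3 9 4 6 8)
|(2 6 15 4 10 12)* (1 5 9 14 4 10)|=5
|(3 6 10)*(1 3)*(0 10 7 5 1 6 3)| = 6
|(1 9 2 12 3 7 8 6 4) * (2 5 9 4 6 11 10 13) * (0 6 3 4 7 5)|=|(0 6 3 5 9)(1 7 8 11 10 13 2 12 4)|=45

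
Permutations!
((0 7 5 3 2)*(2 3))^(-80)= (7)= ((0 7 5 2))^(-80)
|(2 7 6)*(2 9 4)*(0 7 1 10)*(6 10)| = 15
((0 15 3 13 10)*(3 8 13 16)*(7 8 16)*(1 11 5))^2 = (0 16 7 13)(1 5 11)(3 8 10 15)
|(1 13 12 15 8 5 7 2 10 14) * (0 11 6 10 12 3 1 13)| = |(0 11 6 10 14 13 3 1)(2 12 15 8 5 7)| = 24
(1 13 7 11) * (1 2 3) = [0, 13, 3, 1, 4, 5, 6, 11, 8, 9, 10, 2, 12, 7] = (1 13 7 11 2 3)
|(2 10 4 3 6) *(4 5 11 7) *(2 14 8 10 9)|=18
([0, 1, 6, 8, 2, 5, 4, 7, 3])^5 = [0, 1, 4, 8, 6, 5, 2, 7, 3]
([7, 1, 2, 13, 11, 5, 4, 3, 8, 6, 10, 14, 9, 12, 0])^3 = [13, 1, 2, 9, 0, 5, 14, 12, 8, 11, 10, 7, 4, 6, 3]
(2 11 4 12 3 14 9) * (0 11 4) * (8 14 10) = (0 11)(2 4 12 3 10 8 14 9) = [11, 1, 4, 10, 12, 5, 6, 7, 14, 2, 8, 0, 3, 13, 9]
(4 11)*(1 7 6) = (1 7 6)(4 11) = [0, 7, 2, 3, 11, 5, 1, 6, 8, 9, 10, 4]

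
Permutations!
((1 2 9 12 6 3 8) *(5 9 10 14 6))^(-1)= (1 8 3 6 14 10 2)(5 12 9)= ((1 2 10 14 6 3 8)(5 9 12))^(-1)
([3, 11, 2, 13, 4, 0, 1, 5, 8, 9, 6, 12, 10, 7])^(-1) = [5, 6, 2, 0, 4, 7, 10, 13, 8, 9, 12, 1, 11, 3]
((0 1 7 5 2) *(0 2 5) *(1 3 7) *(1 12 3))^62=((0 1 12 3 7))^62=(0 12 7 1 3)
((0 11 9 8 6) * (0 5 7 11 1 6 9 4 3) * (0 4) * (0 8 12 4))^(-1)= (0 3 4 12 9 8 11 7 5 6 1)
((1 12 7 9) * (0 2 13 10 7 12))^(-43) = ((0 2 13 10 7 9 1))^(-43) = (0 1 9 7 10 13 2)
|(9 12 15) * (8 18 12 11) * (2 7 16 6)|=12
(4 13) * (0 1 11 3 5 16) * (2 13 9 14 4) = (0 1 11 3 5 16)(2 13)(4 9 14) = [1, 11, 13, 5, 9, 16, 6, 7, 8, 14, 10, 3, 12, 2, 4, 15, 0]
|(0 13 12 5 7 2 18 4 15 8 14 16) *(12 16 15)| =6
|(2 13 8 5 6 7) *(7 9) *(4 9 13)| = |(2 4 9 7)(5 6 13 8)| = 4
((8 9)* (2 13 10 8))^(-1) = ((2 13 10 8 9))^(-1) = (2 9 8 10 13)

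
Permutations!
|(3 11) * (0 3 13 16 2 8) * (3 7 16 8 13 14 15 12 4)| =6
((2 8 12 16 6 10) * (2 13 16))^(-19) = ((2 8 12)(6 10 13 16))^(-19) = (2 12 8)(6 10 13 16)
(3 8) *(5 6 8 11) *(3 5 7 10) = [0, 1, 2, 11, 4, 6, 8, 10, 5, 9, 3, 7] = (3 11 7 10)(5 6 8)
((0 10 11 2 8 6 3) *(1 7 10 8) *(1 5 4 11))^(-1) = ((0 8 6 3)(1 7 10)(2 5 4 11))^(-1) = (0 3 6 8)(1 10 7)(2 11 4 5)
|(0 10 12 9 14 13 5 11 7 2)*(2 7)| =|(0 10 12 9 14 13 5 11 2)| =9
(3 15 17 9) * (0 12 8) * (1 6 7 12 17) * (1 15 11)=(0 17 9 3 11 1 6 7 12 8)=[17, 6, 2, 11, 4, 5, 7, 12, 0, 3, 10, 1, 8, 13, 14, 15, 16, 9]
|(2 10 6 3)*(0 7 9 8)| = |(0 7 9 8)(2 10 6 3)| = 4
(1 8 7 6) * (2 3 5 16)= (1 8 7 6)(2 3 5 16)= [0, 8, 3, 5, 4, 16, 1, 6, 7, 9, 10, 11, 12, 13, 14, 15, 2]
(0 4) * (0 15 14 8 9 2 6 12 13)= [4, 1, 6, 3, 15, 5, 12, 7, 9, 2, 10, 11, 13, 0, 8, 14]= (0 4 15 14 8 9 2 6 12 13)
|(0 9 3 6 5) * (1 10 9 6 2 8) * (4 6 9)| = 10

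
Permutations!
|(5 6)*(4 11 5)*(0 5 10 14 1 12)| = 9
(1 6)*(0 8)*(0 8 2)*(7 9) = [2, 6, 0, 3, 4, 5, 1, 9, 8, 7] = (0 2)(1 6)(7 9)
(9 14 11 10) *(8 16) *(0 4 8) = (0 4 8 16)(9 14 11 10) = [4, 1, 2, 3, 8, 5, 6, 7, 16, 14, 9, 10, 12, 13, 11, 15, 0]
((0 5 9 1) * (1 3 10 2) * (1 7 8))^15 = (0 7 3)(1 2 9)(5 8 10)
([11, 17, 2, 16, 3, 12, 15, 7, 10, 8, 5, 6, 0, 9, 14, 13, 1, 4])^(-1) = (0 12 5 10 8 9 13 15 6 11)(1 16 3 4 17)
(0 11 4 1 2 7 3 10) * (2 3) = (0 11 4 1 3 10)(2 7) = [11, 3, 7, 10, 1, 5, 6, 2, 8, 9, 0, 4]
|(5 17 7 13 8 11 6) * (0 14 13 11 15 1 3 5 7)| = 9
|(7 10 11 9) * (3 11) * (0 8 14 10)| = 8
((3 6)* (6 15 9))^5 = (3 15 9 6)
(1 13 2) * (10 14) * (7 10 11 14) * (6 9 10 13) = (1 6 9 10 7 13 2)(11 14) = [0, 6, 1, 3, 4, 5, 9, 13, 8, 10, 7, 14, 12, 2, 11]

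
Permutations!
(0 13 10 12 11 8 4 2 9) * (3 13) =[3, 1, 9, 13, 2, 5, 6, 7, 4, 0, 12, 8, 11, 10] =(0 3 13 10 12 11 8 4 2 9)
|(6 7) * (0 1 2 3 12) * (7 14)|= |(0 1 2 3 12)(6 14 7)|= 15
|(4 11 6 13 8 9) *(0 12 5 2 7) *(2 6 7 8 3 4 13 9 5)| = |(0 12 2 8 5 6 9 13 3 4 11 7)| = 12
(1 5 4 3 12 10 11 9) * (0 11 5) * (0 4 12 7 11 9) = (0 9 1 4 3 7 11)(5 12 10) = [9, 4, 2, 7, 3, 12, 6, 11, 8, 1, 5, 0, 10]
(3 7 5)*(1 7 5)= [0, 7, 2, 5, 4, 3, 6, 1]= (1 7)(3 5)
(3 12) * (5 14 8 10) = (3 12)(5 14 8 10) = [0, 1, 2, 12, 4, 14, 6, 7, 10, 9, 5, 11, 3, 13, 8]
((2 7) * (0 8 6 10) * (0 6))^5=(0 8)(2 7)(6 10)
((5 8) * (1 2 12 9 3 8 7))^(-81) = ((1 2 12 9 3 8 5 7))^(-81) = (1 7 5 8 3 9 12 2)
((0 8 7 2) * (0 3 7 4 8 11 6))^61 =((0 11 6)(2 3 7)(4 8))^61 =(0 11 6)(2 3 7)(4 8)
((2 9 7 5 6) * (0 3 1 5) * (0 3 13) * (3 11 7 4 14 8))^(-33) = ((0 13)(1 5 6 2 9 4 14 8 3)(7 11))^(-33) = (0 13)(1 2 14)(3 6 4)(5 9 8)(7 11)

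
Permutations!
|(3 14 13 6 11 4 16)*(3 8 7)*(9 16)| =|(3 14 13 6 11 4 9 16 8 7)| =10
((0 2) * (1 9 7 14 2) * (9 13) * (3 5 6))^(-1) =((0 1 13 9 7 14 2)(3 5 6))^(-1) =(0 2 14 7 9 13 1)(3 6 5)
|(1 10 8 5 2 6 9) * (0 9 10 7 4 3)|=30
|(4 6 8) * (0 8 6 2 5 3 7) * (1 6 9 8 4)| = |(0 4 2 5 3 7)(1 6 9 8)| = 12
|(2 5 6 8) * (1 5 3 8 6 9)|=|(1 5 9)(2 3 8)|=3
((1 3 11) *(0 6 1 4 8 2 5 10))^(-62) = (0 5 8 11 1)(2 4 3 6 10) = ((0 6 1 3 11 4 8 2 5 10))^(-62)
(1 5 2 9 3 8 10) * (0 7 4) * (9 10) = (0 7 4)(1 5 2 10)(3 8 9) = [7, 5, 10, 8, 0, 2, 6, 4, 9, 3, 1]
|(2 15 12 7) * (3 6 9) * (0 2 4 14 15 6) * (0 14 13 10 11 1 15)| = |(0 2 6 9 3 14)(1 15 12 7 4 13 10 11)| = 24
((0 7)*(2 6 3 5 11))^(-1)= ((0 7)(2 6 3 5 11))^(-1)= (0 7)(2 11 5 3 6)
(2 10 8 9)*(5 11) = (2 10 8 9)(5 11) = [0, 1, 10, 3, 4, 11, 6, 7, 9, 2, 8, 5]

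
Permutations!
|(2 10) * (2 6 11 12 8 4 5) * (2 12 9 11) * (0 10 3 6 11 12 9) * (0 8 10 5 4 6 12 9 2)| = 9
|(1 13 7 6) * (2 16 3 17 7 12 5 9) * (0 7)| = 12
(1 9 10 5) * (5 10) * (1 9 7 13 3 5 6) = (1 7 13 3 5 9 6) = [0, 7, 2, 5, 4, 9, 1, 13, 8, 6, 10, 11, 12, 3]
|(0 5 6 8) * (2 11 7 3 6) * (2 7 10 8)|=|(0 5 7 3 6 2 11 10 8)|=9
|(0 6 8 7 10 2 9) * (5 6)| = 8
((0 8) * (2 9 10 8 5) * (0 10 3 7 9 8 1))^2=((0 5 2 8 10 1)(3 7 9))^2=(0 2 10)(1 5 8)(3 9 7)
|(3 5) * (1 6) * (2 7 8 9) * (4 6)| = |(1 4 6)(2 7 8 9)(3 5)| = 12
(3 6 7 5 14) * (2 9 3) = [0, 1, 9, 6, 4, 14, 7, 5, 8, 3, 10, 11, 12, 13, 2] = (2 9 3 6 7 5 14)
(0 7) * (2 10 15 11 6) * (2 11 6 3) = (0 7)(2 10 15 6 11 3) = [7, 1, 10, 2, 4, 5, 11, 0, 8, 9, 15, 3, 12, 13, 14, 6]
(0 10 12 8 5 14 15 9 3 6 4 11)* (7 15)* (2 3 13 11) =[10, 1, 3, 6, 2, 14, 4, 15, 5, 13, 12, 0, 8, 11, 7, 9] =(0 10 12 8 5 14 7 15 9 13 11)(2 3 6 4)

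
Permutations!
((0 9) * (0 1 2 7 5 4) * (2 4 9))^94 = (0 5 4 7 1 2 9)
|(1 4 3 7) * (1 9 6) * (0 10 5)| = 6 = |(0 10 5)(1 4 3 7 9 6)|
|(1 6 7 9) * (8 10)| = 4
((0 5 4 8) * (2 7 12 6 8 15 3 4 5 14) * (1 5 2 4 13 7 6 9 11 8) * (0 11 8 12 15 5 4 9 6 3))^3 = ((0 14 9 8 11 12 6 1 4 5 2 3 13 7 15))^3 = (0 8 6 5 13)(1 2 7 14 11)(3 15 9 12 4)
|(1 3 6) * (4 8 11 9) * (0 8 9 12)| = 12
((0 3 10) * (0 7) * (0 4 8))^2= ((0 3 10 7 4 8))^2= (0 10 4)(3 7 8)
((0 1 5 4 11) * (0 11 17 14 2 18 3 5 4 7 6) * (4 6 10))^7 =((0 1 6)(2 18 3 5 7 10 4 17 14))^7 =(0 1 6)(2 17 10 5 18 14 4 7 3)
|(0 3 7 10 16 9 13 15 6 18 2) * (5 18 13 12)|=|(0 3 7 10 16 9 12 5 18 2)(6 13 15)|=30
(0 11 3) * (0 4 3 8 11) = (3 4)(8 11) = [0, 1, 2, 4, 3, 5, 6, 7, 11, 9, 10, 8]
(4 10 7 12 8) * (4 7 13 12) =(4 10 13 12 8 7) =[0, 1, 2, 3, 10, 5, 6, 4, 7, 9, 13, 11, 8, 12]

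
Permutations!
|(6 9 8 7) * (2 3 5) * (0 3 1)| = |(0 3 5 2 1)(6 9 8 7)| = 20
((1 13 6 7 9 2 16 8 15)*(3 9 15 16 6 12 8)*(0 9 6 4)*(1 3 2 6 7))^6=(0 8 6 2 13)(1 4 12 9 16)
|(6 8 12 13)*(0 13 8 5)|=|(0 13 6 5)(8 12)|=4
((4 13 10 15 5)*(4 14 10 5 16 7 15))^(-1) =((4 13 5 14 10)(7 15 16))^(-1) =(4 10 14 5 13)(7 16 15)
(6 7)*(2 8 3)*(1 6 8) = (1 6 7 8 3 2) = [0, 6, 1, 2, 4, 5, 7, 8, 3]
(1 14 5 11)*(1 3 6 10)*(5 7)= (1 14 7 5 11 3 6 10)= [0, 14, 2, 6, 4, 11, 10, 5, 8, 9, 1, 3, 12, 13, 7]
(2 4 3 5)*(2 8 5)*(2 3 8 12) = (2 4 8 5 12) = [0, 1, 4, 3, 8, 12, 6, 7, 5, 9, 10, 11, 2]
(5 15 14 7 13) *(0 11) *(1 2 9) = (0 11)(1 2 9)(5 15 14 7 13) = [11, 2, 9, 3, 4, 15, 6, 13, 8, 1, 10, 0, 12, 5, 7, 14]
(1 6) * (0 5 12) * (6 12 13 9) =(0 5 13 9 6 1 12) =[5, 12, 2, 3, 4, 13, 1, 7, 8, 6, 10, 11, 0, 9]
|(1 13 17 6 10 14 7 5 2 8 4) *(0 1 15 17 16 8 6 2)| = |(0 1 13 16 8 4 15 17 2 6 10 14 7 5)| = 14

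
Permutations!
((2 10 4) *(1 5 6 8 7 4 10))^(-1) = ((10)(1 5 6 8 7 4 2))^(-1) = (10)(1 2 4 7 8 6 5)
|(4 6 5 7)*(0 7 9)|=6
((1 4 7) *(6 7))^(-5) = ((1 4 6 7))^(-5) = (1 7 6 4)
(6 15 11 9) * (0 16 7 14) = [16, 1, 2, 3, 4, 5, 15, 14, 8, 6, 10, 9, 12, 13, 0, 11, 7] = (0 16 7 14)(6 15 11 9)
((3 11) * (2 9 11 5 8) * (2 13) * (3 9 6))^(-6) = (13)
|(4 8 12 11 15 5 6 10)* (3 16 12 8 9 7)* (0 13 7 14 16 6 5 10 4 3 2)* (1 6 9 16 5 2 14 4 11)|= |(0 13 7 14 5 2)(1 6 11 15 10 3 9 4 16 12)|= 30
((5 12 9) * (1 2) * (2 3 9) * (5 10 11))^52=(1 11)(2 10)(3 5)(9 12)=((1 3 9 10 11 5 12 2))^52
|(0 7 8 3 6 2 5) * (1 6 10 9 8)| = 12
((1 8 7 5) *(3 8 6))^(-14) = (1 7 3)(5 8 6)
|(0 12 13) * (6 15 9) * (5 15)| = 12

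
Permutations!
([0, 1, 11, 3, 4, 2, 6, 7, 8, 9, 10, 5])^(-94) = (2 5 11)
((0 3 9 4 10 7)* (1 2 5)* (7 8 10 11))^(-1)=(0 7 11 4 9 3)(1 5 2)(8 10)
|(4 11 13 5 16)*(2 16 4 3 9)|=|(2 16 3 9)(4 11 13 5)|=4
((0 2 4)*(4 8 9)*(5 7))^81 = ((0 2 8 9 4)(5 7))^81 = (0 2 8 9 4)(5 7)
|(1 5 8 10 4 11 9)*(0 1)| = 8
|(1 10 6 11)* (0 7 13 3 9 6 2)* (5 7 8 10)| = 8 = |(0 8 10 2)(1 5 7 13 3 9 6 11)|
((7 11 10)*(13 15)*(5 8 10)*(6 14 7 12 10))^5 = (5 11 7 14 6 8)(10 12)(13 15)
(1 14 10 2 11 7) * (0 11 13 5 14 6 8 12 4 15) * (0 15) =(15)(0 11 7 1 6 8 12 4)(2 13 5 14 10) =[11, 6, 13, 3, 0, 14, 8, 1, 12, 9, 2, 7, 4, 5, 10, 15]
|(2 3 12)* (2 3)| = 2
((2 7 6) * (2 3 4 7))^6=(3 7)(4 6)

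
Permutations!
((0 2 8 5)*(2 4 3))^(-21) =(0 2)(3 5)(4 8)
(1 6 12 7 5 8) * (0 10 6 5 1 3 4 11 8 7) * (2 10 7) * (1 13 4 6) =(0 7 13 4 11 8 3 6 12)(1 5 2 10) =[7, 5, 10, 6, 11, 2, 12, 13, 3, 9, 1, 8, 0, 4]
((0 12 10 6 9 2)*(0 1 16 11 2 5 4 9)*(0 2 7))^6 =(0 16 6)(1 10 7)(2 12 11)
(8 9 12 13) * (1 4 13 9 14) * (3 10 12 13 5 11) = (1 4 5 11 3 10 12 9 13 8 14) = [0, 4, 2, 10, 5, 11, 6, 7, 14, 13, 12, 3, 9, 8, 1]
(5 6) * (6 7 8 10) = (5 7 8 10 6) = [0, 1, 2, 3, 4, 7, 5, 8, 10, 9, 6]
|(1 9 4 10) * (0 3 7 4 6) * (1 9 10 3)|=|(0 1 10 9 6)(3 7 4)|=15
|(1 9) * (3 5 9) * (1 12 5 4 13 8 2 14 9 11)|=11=|(1 3 4 13 8 2 14 9 12 5 11)|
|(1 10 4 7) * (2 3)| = 4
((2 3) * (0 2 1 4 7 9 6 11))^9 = (11)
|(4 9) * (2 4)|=|(2 4 9)|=3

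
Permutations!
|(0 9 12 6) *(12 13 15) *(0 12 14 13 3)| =|(0 9 3)(6 12)(13 15 14)| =6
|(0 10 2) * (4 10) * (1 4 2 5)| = 4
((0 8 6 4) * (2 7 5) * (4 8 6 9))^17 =((0 6 8 9 4)(2 7 5))^17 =(0 8 4 6 9)(2 5 7)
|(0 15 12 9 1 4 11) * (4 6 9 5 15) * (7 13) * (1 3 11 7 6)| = |(0 4 7 13 6 9 3 11)(5 15 12)| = 24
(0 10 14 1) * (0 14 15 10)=(1 14)(10 15)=[0, 14, 2, 3, 4, 5, 6, 7, 8, 9, 15, 11, 12, 13, 1, 10]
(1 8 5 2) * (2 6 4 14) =[0, 8, 1, 3, 14, 6, 4, 7, 5, 9, 10, 11, 12, 13, 2] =(1 8 5 6 4 14 2)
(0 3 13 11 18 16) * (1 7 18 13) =[3, 7, 2, 1, 4, 5, 6, 18, 8, 9, 10, 13, 12, 11, 14, 15, 0, 17, 16] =(0 3 1 7 18 16)(11 13)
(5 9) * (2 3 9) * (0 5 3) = (0 5 2)(3 9) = [5, 1, 0, 9, 4, 2, 6, 7, 8, 3]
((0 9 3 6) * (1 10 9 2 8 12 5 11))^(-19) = ((0 2 8 12 5 11 1 10 9 3 6))^(-19) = (0 12 1 3 2 5 10 6 8 11 9)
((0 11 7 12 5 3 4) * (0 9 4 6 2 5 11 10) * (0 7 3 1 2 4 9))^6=(0 6 11 7)(3 12 10 4)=((0 10 7 12 11 3 6 4)(1 2 5))^6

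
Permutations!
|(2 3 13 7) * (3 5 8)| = |(2 5 8 3 13 7)| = 6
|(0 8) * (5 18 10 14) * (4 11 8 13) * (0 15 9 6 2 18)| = 13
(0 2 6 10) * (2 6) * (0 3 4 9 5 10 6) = [0, 1, 2, 4, 9, 10, 6, 7, 8, 5, 3] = (3 4 9 5 10)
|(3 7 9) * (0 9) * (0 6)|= |(0 9 3 7 6)|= 5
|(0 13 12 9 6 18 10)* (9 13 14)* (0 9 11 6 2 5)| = |(0 14 11 6 18 10 9 2 5)(12 13)| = 18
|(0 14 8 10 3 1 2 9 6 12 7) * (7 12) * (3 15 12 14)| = |(0 3 1 2 9 6 7)(8 10 15 12 14)| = 35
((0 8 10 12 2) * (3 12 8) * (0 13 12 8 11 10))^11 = ((0 3 8)(2 13 12)(10 11))^11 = (0 8 3)(2 12 13)(10 11)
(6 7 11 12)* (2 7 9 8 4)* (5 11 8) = (2 7 8 4)(5 11 12 6 9) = [0, 1, 7, 3, 2, 11, 9, 8, 4, 5, 10, 12, 6]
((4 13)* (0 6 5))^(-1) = (0 5 6)(4 13)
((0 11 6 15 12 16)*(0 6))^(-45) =((0 11)(6 15 12 16))^(-45) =(0 11)(6 16 12 15)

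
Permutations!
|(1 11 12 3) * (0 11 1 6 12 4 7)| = 12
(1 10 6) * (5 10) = (1 5 10 6) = [0, 5, 2, 3, 4, 10, 1, 7, 8, 9, 6]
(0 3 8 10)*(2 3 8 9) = [8, 1, 3, 9, 4, 5, 6, 7, 10, 2, 0] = (0 8 10)(2 3 9)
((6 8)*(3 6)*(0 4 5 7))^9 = ((0 4 5 7)(3 6 8))^9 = (8)(0 4 5 7)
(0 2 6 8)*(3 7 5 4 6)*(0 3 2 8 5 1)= (0 8 3 7 1)(4 6 5)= [8, 0, 2, 7, 6, 4, 5, 1, 3]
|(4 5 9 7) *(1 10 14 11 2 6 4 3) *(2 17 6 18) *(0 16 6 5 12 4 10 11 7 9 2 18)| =12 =|(18)(0 16 6 10 14 7 3 1 11 17 5 2)(4 12)|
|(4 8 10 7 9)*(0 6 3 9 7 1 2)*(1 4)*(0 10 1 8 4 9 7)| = 20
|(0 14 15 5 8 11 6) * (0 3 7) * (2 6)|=10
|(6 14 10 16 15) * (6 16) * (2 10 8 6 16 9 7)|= 6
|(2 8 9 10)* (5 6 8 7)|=|(2 7 5 6 8 9 10)|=7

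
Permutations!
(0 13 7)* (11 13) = (0 11 13 7) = [11, 1, 2, 3, 4, 5, 6, 0, 8, 9, 10, 13, 12, 7]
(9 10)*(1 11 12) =(1 11 12)(9 10) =[0, 11, 2, 3, 4, 5, 6, 7, 8, 10, 9, 12, 1]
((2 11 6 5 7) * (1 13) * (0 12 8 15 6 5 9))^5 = (0 9 6 15 8 12)(1 13)(2 11 5 7)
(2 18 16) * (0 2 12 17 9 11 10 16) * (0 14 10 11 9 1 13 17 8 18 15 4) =[2, 13, 15, 3, 0, 5, 6, 7, 18, 9, 16, 11, 8, 17, 10, 4, 12, 1, 14] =(0 2 15 4)(1 13 17)(8 18 14 10 16 12)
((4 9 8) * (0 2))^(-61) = (0 2)(4 8 9) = ((0 2)(4 9 8))^(-61)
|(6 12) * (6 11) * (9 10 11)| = |(6 12 9 10 11)| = 5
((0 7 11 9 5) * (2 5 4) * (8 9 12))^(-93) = (0 4 12)(2 8 7)(5 9 11)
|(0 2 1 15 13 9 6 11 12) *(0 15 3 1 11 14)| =18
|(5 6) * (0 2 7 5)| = 5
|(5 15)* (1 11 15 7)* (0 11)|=|(0 11 15 5 7 1)|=6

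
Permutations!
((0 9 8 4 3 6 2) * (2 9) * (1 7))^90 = (9)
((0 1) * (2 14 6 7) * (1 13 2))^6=((0 13 2 14 6 7 1))^6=(0 1 7 6 14 2 13)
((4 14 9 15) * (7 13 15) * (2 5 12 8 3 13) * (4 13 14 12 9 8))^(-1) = ((2 5 9 7)(3 14 8)(4 12)(13 15))^(-1) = (2 7 9 5)(3 8 14)(4 12)(13 15)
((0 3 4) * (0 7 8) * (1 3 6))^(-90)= (0 6 1 3 4 7 8)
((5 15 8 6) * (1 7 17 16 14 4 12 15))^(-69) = (1 8 4 17 5 15 14 7 6 12 16) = ((1 7 17 16 14 4 12 15 8 6 5))^(-69)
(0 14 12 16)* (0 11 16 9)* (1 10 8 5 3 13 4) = (0 14 12 9)(1 10 8 5 3 13 4)(11 16) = [14, 10, 2, 13, 1, 3, 6, 7, 5, 0, 8, 16, 9, 4, 12, 15, 11]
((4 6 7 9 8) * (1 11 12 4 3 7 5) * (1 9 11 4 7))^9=((1 4 6 5 9 8 3)(7 11 12))^9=(12)(1 6 9 3 4 5 8)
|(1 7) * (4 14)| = |(1 7)(4 14)| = 2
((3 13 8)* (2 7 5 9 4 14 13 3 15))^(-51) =((2 7 5 9 4 14 13 8 15))^(-51) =(2 9 13)(4 8 7)(5 14 15)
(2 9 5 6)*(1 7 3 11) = (1 7 3 11)(2 9 5 6) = [0, 7, 9, 11, 4, 6, 2, 3, 8, 5, 10, 1]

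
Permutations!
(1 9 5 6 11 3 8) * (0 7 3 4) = (0 7 3 8 1 9 5 6 11 4) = [7, 9, 2, 8, 0, 6, 11, 3, 1, 5, 10, 4]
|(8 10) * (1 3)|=2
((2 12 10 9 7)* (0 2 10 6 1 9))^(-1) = (0 10 7 9 1 6 12 2)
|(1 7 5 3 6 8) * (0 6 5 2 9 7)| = 12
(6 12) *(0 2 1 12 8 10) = (0 2 1 12 6 8 10) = [2, 12, 1, 3, 4, 5, 8, 7, 10, 9, 0, 11, 6]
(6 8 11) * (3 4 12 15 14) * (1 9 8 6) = (1 9 8 11)(3 4 12 15 14) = [0, 9, 2, 4, 12, 5, 6, 7, 11, 8, 10, 1, 15, 13, 3, 14]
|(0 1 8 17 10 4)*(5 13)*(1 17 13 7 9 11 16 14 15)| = |(0 17 10 4)(1 8 13 5 7 9 11 16 14 15)| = 20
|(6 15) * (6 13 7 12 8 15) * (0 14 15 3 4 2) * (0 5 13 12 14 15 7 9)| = 10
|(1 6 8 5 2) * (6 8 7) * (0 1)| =10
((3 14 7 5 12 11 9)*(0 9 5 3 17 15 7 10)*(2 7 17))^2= (17)(0 2 3 10 9 7 14)(5 11 12)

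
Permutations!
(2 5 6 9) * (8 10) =(2 5 6 9)(8 10) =[0, 1, 5, 3, 4, 6, 9, 7, 10, 2, 8]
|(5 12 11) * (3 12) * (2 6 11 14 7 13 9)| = 10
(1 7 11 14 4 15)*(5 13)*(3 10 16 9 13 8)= (1 7 11 14 4 15)(3 10 16 9 13 5 8)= [0, 7, 2, 10, 15, 8, 6, 11, 3, 13, 16, 14, 12, 5, 4, 1, 9]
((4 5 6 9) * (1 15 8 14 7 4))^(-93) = ((1 15 8 14 7 4 5 6 9))^(-93) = (1 5 14)(4 8 9)(6 7 15)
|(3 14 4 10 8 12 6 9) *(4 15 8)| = 14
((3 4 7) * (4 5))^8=((3 5 4 7))^8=(7)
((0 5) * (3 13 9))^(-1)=(0 5)(3 9 13)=((0 5)(3 13 9))^(-1)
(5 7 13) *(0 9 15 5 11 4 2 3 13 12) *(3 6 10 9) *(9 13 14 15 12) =(0 3 14 15 5 7 9 12)(2 6 10 13 11 4) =[3, 1, 6, 14, 2, 7, 10, 9, 8, 12, 13, 4, 0, 11, 15, 5]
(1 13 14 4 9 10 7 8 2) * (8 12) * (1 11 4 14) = (14)(1 13)(2 11 4 9 10 7 12 8) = [0, 13, 11, 3, 9, 5, 6, 12, 2, 10, 7, 4, 8, 1, 14]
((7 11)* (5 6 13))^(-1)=(5 13 6)(7 11)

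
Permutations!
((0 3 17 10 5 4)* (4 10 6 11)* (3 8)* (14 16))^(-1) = (0 4 11 6 17 3 8)(5 10)(14 16)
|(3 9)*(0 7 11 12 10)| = |(0 7 11 12 10)(3 9)| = 10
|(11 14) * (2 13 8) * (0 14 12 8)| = 7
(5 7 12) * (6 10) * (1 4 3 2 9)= (1 4 3 2 9)(5 7 12)(6 10)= [0, 4, 9, 2, 3, 7, 10, 12, 8, 1, 6, 11, 5]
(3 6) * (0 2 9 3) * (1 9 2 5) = (0 5 1 9 3 6) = [5, 9, 2, 6, 4, 1, 0, 7, 8, 3]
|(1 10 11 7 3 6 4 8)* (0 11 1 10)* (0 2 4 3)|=30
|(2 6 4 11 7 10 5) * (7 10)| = |(2 6 4 11 10 5)| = 6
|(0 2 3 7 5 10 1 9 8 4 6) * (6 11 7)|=8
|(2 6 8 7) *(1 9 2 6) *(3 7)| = |(1 9 2)(3 7 6 8)| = 12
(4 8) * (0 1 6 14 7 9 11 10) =(0 1 6 14 7 9 11 10)(4 8) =[1, 6, 2, 3, 8, 5, 14, 9, 4, 11, 0, 10, 12, 13, 7]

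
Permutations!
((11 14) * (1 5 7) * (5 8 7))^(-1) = ((1 8 7)(11 14))^(-1) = (1 7 8)(11 14)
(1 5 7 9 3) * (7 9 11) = [0, 5, 2, 1, 4, 9, 6, 11, 8, 3, 10, 7] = (1 5 9 3)(7 11)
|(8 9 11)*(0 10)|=6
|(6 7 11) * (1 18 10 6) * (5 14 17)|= |(1 18 10 6 7 11)(5 14 17)|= 6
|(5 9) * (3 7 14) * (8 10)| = |(3 7 14)(5 9)(8 10)| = 6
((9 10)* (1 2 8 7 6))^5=((1 2 8 7 6)(9 10))^5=(9 10)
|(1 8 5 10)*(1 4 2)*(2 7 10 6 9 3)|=|(1 8 5 6 9 3 2)(4 7 10)|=21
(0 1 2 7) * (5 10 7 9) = (0 1 2 9 5 10 7) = [1, 2, 9, 3, 4, 10, 6, 0, 8, 5, 7]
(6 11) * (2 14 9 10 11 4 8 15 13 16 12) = (2 14 9 10 11 6 4 8 15 13 16 12) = [0, 1, 14, 3, 8, 5, 4, 7, 15, 10, 11, 6, 2, 16, 9, 13, 12]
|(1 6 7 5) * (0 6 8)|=6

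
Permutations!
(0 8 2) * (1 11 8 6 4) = (0 6 4 1 11 8 2) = [6, 11, 0, 3, 1, 5, 4, 7, 2, 9, 10, 8]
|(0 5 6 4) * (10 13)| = |(0 5 6 4)(10 13)| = 4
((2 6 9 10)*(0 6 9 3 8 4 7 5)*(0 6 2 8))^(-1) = (0 3 6 5 7 4 8 10 9 2) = ((0 2 9 10 8 4 7 5 6 3))^(-1)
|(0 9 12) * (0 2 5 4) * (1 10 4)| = 8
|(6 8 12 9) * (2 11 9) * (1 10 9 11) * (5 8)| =|(1 10 9 6 5 8 12 2)| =8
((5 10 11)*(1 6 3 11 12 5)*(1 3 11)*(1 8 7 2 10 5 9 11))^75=(1 6)(2 9 8 10 11 7 12 3)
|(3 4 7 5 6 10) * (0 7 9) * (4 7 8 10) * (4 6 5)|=|(0 8 10 3 7 4 9)|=7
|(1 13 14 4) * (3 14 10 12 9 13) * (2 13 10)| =12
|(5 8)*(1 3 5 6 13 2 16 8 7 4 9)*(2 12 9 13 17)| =|(1 3 5 7 4 13 12 9)(2 16 8 6 17)| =40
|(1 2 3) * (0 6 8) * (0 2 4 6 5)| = |(0 5)(1 4 6 8 2 3)| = 6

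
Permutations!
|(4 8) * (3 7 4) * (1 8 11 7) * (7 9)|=12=|(1 8 3)(4 11 9 7)|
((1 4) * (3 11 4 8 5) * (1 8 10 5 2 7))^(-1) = ((1 10 5 3 11 4 8 2 7))^(-1) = (1 7 2 8 4 11 3 5 10)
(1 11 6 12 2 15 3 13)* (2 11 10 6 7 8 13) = (1 10 6 12 11 7 8 13)(2 15 3) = [0, 10, 15, 2, 4, 5, 12, 8, 13, 9, 6, 7, 11, 1, 14, 3]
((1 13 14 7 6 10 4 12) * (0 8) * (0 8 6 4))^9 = ((0 6 10)(1 13 14 7 4 12))^9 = (1 7)(4 13)(12 14)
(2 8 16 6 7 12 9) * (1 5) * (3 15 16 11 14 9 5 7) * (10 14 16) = (1 7 12 5)(2 8 11 16 6 3 15 10 14 9) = [0, 7, 8, 15, 4, 1, 3, 12, 11, 2, 14, 16, 5, 13, 9, 10, 6]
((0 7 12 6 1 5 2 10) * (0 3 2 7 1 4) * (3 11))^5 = ((0 1 5 7 12 6 4)(2 10 11 3))^5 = (0 6 7 1 4 12 5)(2 10 11 3)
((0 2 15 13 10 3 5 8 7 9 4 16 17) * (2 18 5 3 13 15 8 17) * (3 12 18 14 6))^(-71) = ((0 14 6 3 12 18 5 17)(2 8 7 9 4 16)(10 13))^(-71) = (0 14 6 3 12 18 5 17)(2 8 7 9 4 16)(10 13)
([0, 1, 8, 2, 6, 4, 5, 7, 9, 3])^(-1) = [0, 1, 3, 9, 5, 6, 4, 7, 2, 8]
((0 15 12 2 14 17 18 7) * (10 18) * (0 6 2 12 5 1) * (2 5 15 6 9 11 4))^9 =(18)(0 6 5 1)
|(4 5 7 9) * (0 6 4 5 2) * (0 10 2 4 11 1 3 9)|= 8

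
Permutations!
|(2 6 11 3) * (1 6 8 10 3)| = |(1 6 11)(2 8 10 3)| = 12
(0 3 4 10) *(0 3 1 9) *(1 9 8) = [9, 8, 2, 4, 10, 5, 6, 7, 1, 0, 3] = (0 9)(1 8)(3 4 10)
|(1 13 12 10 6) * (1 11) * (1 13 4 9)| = 15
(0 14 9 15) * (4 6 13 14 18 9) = (0 18 9 15)(4 6 13 14) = [18, 1, 2, 3, 6, 5, 13, 7, 8, 15, 10, 11, 12, 14, 4, 0, 16, 17, 9]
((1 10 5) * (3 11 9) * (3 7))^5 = ((1 10 5)(3 11 9 7))^5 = (1 5 10)(3 11 9 7)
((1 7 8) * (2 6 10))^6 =(10) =((1 7 8)(2 6 10))^6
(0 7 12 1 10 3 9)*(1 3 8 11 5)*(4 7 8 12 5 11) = (0 8 4 7 5 1 10 12 3 9) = [8, 10, 2, 9, 7, 1, 6, 5, 4, 0, 12, 11, 3]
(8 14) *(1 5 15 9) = (1 5 15 9)(8 14) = [0, 5, 2, 3, 4, 15, 6, 7, 14, 1, 10, 11, 12, 13, 8, 9]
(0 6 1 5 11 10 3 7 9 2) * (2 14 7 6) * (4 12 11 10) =(0 2)(1 5 10 3 6)(4 12 11)(7 9 14) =[2, 5, 0, 6, 12, 10, 1, 9, 8, 14, 3, 4, 11, 13, 7]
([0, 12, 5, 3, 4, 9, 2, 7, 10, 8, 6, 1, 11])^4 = (1 12 11)(2 10 9)(5 6 8)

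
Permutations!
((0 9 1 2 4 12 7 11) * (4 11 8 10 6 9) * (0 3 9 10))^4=(0 8 7 12 4)(1 9 3 11 2)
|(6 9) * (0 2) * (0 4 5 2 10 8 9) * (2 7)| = 20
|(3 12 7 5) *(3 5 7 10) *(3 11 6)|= 5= |(3 12 10 11 6)|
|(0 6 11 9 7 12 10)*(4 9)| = 8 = |(0 6 11 4 9 7 12 10)|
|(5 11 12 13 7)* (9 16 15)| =15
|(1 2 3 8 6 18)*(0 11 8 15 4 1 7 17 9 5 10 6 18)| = |(0 11 8 18 7 17 9 5 10 6)(1 2 3 15 4)| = 10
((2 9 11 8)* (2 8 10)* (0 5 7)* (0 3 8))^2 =(0 7 8 5 3)(2 11)(9 10)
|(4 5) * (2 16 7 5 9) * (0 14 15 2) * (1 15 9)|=21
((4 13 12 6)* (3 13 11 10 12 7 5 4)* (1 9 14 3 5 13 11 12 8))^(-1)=((1 9 14 3 11 10 8)(4 12 6 5)(7 13))^(-1)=(1 8 10 11 3 14 9)(4 5 6 12)(7 13)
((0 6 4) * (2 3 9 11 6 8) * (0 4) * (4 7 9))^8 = ((0 8 2 3 4 7 9 11 6))^8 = (0 6 11 9 7 4 3 2 8)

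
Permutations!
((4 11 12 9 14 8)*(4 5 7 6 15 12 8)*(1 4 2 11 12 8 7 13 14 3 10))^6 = ((1 4 12 9 3 10)(2 11 7 6 15 8 5 13 14))^6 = (2 5 6)(7 14 8)(11 13 15)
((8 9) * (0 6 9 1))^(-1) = (0 1 8 9 6)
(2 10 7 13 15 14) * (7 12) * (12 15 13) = (2 10 15 14)(7 12) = [0, 1, 10, 3, 4, 5, 6, 12, 8, 9, 15, 11, 7, 13, 2, 14]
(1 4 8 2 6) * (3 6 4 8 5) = (1 8 2 4 5 3 6) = [0, 8, 4, 6, 5, 3, 1, 7, 2]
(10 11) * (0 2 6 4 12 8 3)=(0 2 6 4 12 8 3)(10 11)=[2, 1, 6, 0, 12, 5, 4, 7, 3, 9, 11, 10, 8]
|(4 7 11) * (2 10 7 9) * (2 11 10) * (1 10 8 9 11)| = 10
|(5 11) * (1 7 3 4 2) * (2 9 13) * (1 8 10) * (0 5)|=9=|(0 5 11)(1 7 3 4 9 13 2 8 10)|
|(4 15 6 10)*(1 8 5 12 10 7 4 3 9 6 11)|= 12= |(1 8 5 12 10 3 9 6 7 4 15 11)|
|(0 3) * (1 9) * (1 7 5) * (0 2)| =|(0 3 2)(1 9 7 5)| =12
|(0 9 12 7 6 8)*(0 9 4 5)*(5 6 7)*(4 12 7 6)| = |(0 12 5)(6 8 9 7)| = 12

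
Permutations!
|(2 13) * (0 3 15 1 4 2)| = 7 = |(0 3 15 1 4 2 13)|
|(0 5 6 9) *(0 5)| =3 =|(5 6 9)|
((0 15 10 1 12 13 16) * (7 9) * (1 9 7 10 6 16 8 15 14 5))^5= ((0 14 5 1 12 13 8 15 6 16)(9 10))^5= (0 13)(1 6)(5 15)(8 14)(9 10)(12 16)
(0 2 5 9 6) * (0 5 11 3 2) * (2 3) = (2 11)(5 9 6) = [0, 1, 11, 3, 4, 9, 5, 7, 8, 6, 10, 2]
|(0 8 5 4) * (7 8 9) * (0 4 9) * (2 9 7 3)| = |(2 9 3)(5 7 8)| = 3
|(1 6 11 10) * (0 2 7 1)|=7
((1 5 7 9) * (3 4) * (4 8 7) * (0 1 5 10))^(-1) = ((0 1 10)(3 8 7 9 5 4))^(-1) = (0 10 1)(3 4 5 9 7 8)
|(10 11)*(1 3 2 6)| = |(1 3 2 6)(10 11)| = 4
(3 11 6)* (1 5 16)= (1 5 16)(3 11 6)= [0, 5, 2, 11, 4, 16, 3, 7, 8, 9, 10, 6, 12, 13, 14, 15, 1]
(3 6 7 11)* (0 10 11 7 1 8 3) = [10, 8, 2, 6, 4, 5, 1, 7, 3, 9, 11, 0] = (0 10 11)(1 8 3 6)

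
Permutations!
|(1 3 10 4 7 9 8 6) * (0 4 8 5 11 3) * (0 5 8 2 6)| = 35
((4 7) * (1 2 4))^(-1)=((1 2 4 7))^(-1)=(1 7 4 2)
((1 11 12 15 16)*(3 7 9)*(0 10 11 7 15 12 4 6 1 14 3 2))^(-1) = (0 2 9 7 1 6 4 11 10)(3 14 16 15)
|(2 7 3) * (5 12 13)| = |(2 7 3)(5 12 13)| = 3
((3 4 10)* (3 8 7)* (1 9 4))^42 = (10)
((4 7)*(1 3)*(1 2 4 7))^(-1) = (7)(1 4 2 3)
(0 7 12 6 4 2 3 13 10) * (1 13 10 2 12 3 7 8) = (0 8 1 13 2 7 3 10)(4 12 6) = [8, 13, 7, 10, 12, 5, 4, 3, 1, 9, 0, 11, 6, 2]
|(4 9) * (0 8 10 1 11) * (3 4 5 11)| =|(0 8 10 1 3 4 9 5 11)| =9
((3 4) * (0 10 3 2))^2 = ((0 10 3 4 2))^2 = (0 3 2 10 4)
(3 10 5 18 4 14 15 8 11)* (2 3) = [0, 1, 3, 10, 14, 18, 6, 7, 11, 9, 5, 2, 12, 13, 15, 8, 16, 17, 4] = (2 3 10 5 18 4 14 15 8 11)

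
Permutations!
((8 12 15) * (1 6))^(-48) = (15)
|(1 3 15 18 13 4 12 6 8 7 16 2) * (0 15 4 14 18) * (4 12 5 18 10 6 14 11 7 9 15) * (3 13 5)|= 30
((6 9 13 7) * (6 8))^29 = (6 8 7 13 9)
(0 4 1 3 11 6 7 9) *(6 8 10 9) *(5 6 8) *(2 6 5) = [4, 3, 6, 11, 1, 5, 7, 8, 10, 0, 9, 2] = (0 4 1 3 11 2 6 7 8 10 9)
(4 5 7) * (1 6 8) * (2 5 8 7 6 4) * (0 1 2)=(0 1 4 8 2 5 6 7)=[1, 4, 5, 3, 8, 6, 7, 0, 2]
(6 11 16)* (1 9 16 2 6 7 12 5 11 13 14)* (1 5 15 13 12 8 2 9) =(2 6 12 15 13 14 5 11 9 16 7 8) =[0, 1, 6, 3, 4, 11, 12, 8, 2, 16, 10, 9, 15, 14, 5, 13, 7]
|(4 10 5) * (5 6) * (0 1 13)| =|(0 1 13)(4 10 6 5)| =12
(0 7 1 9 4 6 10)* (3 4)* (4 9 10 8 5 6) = [7, 10, 2, 9, 4, 6, 8, 1, 5, 3, 0] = (0 7 1 10)(3 9)(5 6 8)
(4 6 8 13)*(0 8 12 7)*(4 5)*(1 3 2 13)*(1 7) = (0 8 7)(1 3 2 13 5 4 6 12) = [8, 3, 13, 2, 6, 4, 12, 0, 7, 9, 10, 11, 1, 5]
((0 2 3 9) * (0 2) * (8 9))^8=((2 3 8 9))^8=(9)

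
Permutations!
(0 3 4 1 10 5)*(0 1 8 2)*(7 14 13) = (0 3 4 8 2)(1 10 5)(7 14 13) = [3, 10, 0, 4, 8, 1, 6, 14, 2, 9, 5, 11, 12, 7, 13]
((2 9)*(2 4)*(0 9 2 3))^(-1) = (0 3 4 9)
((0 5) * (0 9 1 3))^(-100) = ((0 5 9 1 3))^(-100) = (9)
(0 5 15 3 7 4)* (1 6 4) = (0 5 15 3 7 1 6 4) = [5, 6, 2, 7, 0, 15, 4, 1, 8, 9, 10, 11, 12, 13, 14, 3]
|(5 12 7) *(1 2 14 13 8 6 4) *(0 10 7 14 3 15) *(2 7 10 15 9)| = |(0 15)(1 7 5 12 14 13 8 6 4)(2 3 9)| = 18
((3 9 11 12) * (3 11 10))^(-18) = (12)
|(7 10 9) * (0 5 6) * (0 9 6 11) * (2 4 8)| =|(0 5 11)(2 4 8)(6 9 7 10)| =12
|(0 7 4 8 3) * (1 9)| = 10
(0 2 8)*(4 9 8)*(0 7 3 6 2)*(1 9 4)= [0, 9, 1, 6, 4, 5, 2, 3, 7, 8]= (1 9 8 7 3 6 2)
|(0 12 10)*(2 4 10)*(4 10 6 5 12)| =7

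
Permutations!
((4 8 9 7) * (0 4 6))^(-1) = ((0 4 8 9 7 6))^(-1) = (0 6 7 9 8 4)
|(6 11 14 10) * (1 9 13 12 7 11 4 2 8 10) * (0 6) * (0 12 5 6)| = 13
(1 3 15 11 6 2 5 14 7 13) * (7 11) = (1 3 15 7 13)(2 5 14 11 6) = [0, 3, 5, 15, 4, 14, 2, 13, 8, 9, 10, 6, 12, 1, 11, 7]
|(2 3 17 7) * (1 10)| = 4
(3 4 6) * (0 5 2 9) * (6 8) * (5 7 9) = (0 7 9)(2 5)(3 4 8 6) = [7, 1, 5, 4, 8, 2, 3, 9, 6, 0]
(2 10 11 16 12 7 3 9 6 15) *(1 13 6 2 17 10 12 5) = [0, 13, 12, 9, 4, 1, 15, 3, 8, 2, 11, 16, 7, 6, 14, 17, 5, 10] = (1 13 6 15 17 10 11 16 5)(2 12 7 3 9)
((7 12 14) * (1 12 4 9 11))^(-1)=(1 11 9 4 7 14 12)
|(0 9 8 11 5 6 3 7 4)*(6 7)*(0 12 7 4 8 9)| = 6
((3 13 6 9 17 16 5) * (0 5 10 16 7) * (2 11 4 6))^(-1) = (0 7 17 9 6 4 11 2 13 3 5)(10 16)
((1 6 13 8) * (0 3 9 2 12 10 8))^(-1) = ((0 3 9 2 12 10 8 1 6 13))^(-1) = (0 13 6 1 8 10 12 2 9 3)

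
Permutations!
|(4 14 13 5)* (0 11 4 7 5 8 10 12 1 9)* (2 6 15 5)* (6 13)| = |(0 11 4 14 6 15 5 7 2 13 8 10 12 1 9)| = 15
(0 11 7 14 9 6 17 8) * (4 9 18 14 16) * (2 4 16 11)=(0 2 4 9 6 17 8)(7 11)(14 18)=[2, 1, 4, 3, 9, 5, 17, 11, 0, 6, 10, 7, 12, 13, 18, 15, 16, 8, 14]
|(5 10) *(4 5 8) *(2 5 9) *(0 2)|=7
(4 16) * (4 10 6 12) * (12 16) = (4 12)(6 16 10) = [0, 1, 2, 3, 12, 5, 16, 7, 8, 9, 6, 11, 4, 13, 14, 15, 10]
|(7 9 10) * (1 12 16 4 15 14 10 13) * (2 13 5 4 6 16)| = 28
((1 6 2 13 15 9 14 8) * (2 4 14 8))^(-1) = ((1 6 4 14 2 13 15 9 8))^(-1) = (1 8 9 15 13 2 14 4 6)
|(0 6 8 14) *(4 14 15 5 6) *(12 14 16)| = 20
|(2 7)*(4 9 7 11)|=|(2 11 4 9 7)|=5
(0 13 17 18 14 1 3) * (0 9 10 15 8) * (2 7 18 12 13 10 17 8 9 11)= (0 10 15 9 17 12 13 8)(1 3 11 2 7 18 14)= [10, 3, 7, 11, 4, 5, 6, 18, 0, 17, 15, 2, 13, 8, 1, 9, 16, 12, 14]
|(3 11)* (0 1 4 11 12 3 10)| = 10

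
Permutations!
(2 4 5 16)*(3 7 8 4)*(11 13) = (2 3 7 8 4 5 16)(11 13) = [0, 1, 3, 7, 5, 16, 6, 8, 4, 9, 10, 13, 12, 11, 14, 15, 2]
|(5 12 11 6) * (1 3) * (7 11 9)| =6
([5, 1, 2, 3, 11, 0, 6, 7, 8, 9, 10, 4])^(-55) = [5, 1, 2, 3, 11, 0, 6, 7, 8, 9, 10, 4]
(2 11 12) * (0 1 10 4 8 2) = (0 1 10 4 8 2 11 12) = [1, 10, 11, 3, 8, 5, 6, 7, 2, 9, 4, 12, 0]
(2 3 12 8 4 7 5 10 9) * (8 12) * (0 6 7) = (12)(0 6 7 5 10 9 2 3 8 4) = [6, 1, 3, 8, 0, 10, 7, 5, 4, 2, 9, 11, 12]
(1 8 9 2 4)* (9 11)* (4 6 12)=(1 8 11 9 2 6 12 4)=[0, 8, 6, 3, 1, 5, 12, 7, 11, 2, 10, 9, 4]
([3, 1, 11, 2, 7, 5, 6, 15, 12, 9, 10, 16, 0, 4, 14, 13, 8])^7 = [0, 1, 2, 3, 13, 5, 6, 4, 8, 9, 10, 11, 12, 15, 14, 7, 16]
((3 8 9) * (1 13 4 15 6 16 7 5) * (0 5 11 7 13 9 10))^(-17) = (0 3 5 8 1 10 9)(4 16 15 13 6)(7 11)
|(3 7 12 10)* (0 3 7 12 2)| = 6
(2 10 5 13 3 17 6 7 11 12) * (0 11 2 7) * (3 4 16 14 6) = [11, 1, 10, 17, 16, 13, 0, 2, 8, 9, 5, 12, 7, 4, 6, 15, 14, 3] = (0 11 12 7 2 10 5 13 4 16 14 6)(3 17)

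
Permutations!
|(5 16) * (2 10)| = 2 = |(2 10)(5 16)|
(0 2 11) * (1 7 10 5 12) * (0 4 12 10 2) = (1 7 2 11 4 12)(5 10) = [0, 7, 11, 3, 12, 10, 6, 2, 8, 9, 5, 4, 1]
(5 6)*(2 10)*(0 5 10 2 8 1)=(0 5 6 10 8 1)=[5, 0, 2, 3, 4, 6, 10, 7, 1, 9, 8]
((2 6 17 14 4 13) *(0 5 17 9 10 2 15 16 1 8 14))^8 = ((0 5 17)(1 8 14 4 13 15 16)(2 6 9 10))^8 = (0 17 5)(1 8 14 4 13 15 16)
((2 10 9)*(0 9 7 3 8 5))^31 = (0 5 8 3 7 10 2 9) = ((0 9 2 10 7 3 8 5))^31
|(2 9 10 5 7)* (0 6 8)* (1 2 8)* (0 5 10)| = 15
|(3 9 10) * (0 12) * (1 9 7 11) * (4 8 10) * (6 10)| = 18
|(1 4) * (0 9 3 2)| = |(0 9 3 2)(1 4)| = 4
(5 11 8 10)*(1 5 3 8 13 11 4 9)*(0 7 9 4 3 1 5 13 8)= (0 7 9 5 3)(1 13 11 8 10)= [7, 13, 2, 0, 4, 3, 6, 9, 10, 5, 1, 8, 12, 11]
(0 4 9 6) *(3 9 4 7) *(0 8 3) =(0 7)(3 9 6 8) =[7, 1, 2, 9, 4, 5, 8, 0, 3, 6]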